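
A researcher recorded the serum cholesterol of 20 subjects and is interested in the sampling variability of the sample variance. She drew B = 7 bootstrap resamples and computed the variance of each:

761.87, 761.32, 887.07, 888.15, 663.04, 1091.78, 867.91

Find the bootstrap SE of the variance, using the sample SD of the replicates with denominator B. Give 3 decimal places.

SE* = 126.533

Bootstrap SE is the standard deviation of the 7 replicate variances.
Mean of replicates: (761.87 + 761.32 + 887.07 + 888.15 + 663.04 + 1091.78 + 867.91) / 7 = 5921.1400 / 7 = 845.8771
Sum of squared deviations: (−84.0071)² + (−84.5571)² + (+41.1929)² + (+42.2729)² + (−182.8371)² + (+245.9029)² + (+22.0329)² = 112074.0391
Variance = 112074.0391 / 7 = 16010.5770
SE* = √16010.5770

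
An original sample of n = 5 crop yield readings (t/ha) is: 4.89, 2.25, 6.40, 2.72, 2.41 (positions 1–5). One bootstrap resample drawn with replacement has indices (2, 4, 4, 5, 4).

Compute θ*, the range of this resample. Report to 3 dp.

Resample values: 2.25, 2.72, 2.72, 2.41, 2.72.
Range = 2.72 − 2.25 = 0.470

θ* = 0.470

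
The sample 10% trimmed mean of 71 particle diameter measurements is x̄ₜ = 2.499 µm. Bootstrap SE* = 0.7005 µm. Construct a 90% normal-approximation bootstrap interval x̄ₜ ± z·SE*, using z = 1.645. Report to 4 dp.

Margin = 1.645 × 0.7005 = 1.15232
Interval: 2.499 ± 1.15232

(1.3467, 3.6513)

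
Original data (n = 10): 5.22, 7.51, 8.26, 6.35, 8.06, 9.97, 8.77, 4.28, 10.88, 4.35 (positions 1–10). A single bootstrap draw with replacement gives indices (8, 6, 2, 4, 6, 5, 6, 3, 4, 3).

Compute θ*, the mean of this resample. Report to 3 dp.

θ* = 7.898

Resample values: 4.28, 9.97, 7.51, 6.35, 9.97, 8.06, 9.97, 8.26, 6.35, 8.26.
Mean = (4.28 + 9.97 + 7.51 + 6.35 + 9.97 + 8.06 + 9.97 + 8.26 + 6.35 + 8.26) / 10 = 78.980 / 10 = 7.898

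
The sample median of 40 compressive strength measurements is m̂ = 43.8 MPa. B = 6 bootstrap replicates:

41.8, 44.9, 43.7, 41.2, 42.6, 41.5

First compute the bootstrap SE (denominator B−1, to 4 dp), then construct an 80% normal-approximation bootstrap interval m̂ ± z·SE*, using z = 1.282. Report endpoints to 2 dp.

Mean of replicates = 42.6167; sum of squared deviations = 10.3083; SE* = √(10.3083/5) = 1.4359
Margin = 1.282 × 1.4359 = 1.841
Interval: 43.8 ± 1.841

(41.96, 45.64)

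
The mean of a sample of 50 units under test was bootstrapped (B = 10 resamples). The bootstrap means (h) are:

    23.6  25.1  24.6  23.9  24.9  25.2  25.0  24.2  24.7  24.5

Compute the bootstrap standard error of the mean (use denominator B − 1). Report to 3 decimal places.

Bootstrap SE is the standard deviation of the 10 replicate means.
Mean of replicates: (23.6 + 25.1 + 24.6 + 23.9 + 24.9 + 25.2 + 25.0 + 24.2 + 24.7 + 24.5) / 10 = 245.7000 / 10 = 24.5700
Sum of squared deviations: (−0.9700)² + (+0.5300)² + (+0.0300)² + (−0.6700)² + (+0.3300)² + (+0.6300)² + (+0.4300)² + (−0.3700)² + (+0.1300)² + (−0.0700)² = 2.5210
Variance = 2.5210 / 9 = 0.2801
SE* = √0.2801

SE* = 0.529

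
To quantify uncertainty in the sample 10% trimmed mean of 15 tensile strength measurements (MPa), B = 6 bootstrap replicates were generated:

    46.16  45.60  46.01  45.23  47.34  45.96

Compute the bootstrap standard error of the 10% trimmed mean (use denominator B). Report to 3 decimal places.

Bootstrap SE is the standard deviation of the 6 replicate 10% trimmed means.
Mean of replicates: (46.16 + 45.60 + 46.01 + 45.23 + 47.34 + 45.96) / 6 = 276.3000 / 6 = 46.0500
Sum of squared deviations: (+0.1100)² + (−0.4500)² + (−0.0400)² + (−0.8200)² + (+1.2900)² + (−0.0900)² = 2.5608
Variance = 2.5608 / 6 = 0.4268
SE* = √0.4268

SE* = 0.653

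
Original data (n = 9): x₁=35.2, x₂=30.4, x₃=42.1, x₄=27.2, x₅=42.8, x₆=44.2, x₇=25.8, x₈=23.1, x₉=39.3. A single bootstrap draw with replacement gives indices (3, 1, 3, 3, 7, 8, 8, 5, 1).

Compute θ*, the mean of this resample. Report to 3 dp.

Resample values: 42.1, 35.2, 42.1, 42.1, 25.8, 23.1, 23.1, 42.8, 35.2.
Mean = (42.1 + 35.2 + 42.1 + 42.1 + 25.8 + 23.1 + 23.1 + 42.8 + 35.2) / 9 = 311.50 / 9 = 34.611

θ* = 34.611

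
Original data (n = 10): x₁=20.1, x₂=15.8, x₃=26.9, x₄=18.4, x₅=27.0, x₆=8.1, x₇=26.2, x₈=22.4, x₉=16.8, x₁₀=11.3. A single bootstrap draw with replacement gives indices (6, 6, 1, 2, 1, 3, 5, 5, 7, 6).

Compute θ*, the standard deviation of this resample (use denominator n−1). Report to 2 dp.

θ* = 8.24

Resample values: 8.1, 8.1, 20.1, 15.8, 20.1, 26.9, 27.0, 27.0, 26.2, 8.1.
Mean = 18.7400; sum of squared deviations = 610.6640
s² = 610.6640 / 9 = 67.8516
s = √67.8516 = 8.24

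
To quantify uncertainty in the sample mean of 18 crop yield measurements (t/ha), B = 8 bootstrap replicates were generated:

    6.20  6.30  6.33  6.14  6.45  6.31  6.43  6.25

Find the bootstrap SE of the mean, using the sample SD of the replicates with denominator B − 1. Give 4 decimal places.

Bootstrap SE is the standard deviation of the 8 replicate means.
Mean of replicates: (6.20 + 6.30 + 6.33 + 6.14 + 6.45 + 6.31 + 6.43 + 6.25) / 8 = 50.41000 / 8 = 6.30125
Sum of squared deviations: (−0.10125)² + (−0.00125)² + (+0.02875)² + (−0.16125)² + (+0.14875)² + (+0.00875)² + (+0.12875)² + (−0.05125)² = 0.07849
Variance = 0.07849 / 7 = 0.01121
SE* = √0.01121

SE* = 0.1059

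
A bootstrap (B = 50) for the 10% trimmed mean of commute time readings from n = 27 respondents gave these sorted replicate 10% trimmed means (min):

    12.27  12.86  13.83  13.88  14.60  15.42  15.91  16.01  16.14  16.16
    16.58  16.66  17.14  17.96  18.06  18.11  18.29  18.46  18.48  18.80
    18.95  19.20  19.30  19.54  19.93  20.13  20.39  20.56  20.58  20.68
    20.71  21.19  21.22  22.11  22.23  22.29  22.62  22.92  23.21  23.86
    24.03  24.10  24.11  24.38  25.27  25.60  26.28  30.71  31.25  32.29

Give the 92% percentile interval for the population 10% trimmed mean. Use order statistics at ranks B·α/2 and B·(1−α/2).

(12.86, 30.71)

α = 0.08; lower rank = 50 × 0.040 = 2; upper rank = 50 × 0.960 = 48.
The 2nd smallest replicate is 12.86; the 48th is 30.71.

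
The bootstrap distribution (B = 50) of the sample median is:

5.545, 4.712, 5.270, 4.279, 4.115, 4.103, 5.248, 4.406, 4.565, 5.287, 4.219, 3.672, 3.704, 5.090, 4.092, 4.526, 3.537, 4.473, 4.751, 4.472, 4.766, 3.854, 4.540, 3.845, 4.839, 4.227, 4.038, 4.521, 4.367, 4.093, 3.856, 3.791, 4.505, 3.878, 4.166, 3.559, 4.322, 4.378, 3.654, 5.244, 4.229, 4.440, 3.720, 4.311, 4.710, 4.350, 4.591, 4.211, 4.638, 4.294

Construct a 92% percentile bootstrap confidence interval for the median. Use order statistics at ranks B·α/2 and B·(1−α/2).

Sorted replicates: 3.537, 3.559, 3.654, 3.672, 3.704, 3.720, 3.791, 3.845, 3.854, 3.856, 3.878, 4.038, 4.092, 4.093, 4.103, 4.115, 4.166, 4.211, 4.219, 4.227, 4.229, 4.279, 4.294, 4.311, 4.322, 4.350, 4.367, 4.378, 4.406, 4.440, 4.472, 4.473, 4.505, 4.521, 4.526, 4.540, 4.565, 4.591, 4.638, 4.710, 4.712, 4.751, 4.766, 4.839, 5.090, 5.244, 5.248, 5.270, 5.287, 5.545
α = 0.08; lower rank = 50 × 0.040 = 2; upper rank = 50 × 0.960 = 48.
The 2nd smallest replicate is 3.559; the 48th is 5.270.

(3.559, 5.270)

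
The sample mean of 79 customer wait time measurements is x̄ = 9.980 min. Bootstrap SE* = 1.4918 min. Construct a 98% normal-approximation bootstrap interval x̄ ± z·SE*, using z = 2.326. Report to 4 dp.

Margin = 2.326 × 1.4918 = 3.46993
Interval: 9.980 ± 3.46993

(6.5101, 13.4499)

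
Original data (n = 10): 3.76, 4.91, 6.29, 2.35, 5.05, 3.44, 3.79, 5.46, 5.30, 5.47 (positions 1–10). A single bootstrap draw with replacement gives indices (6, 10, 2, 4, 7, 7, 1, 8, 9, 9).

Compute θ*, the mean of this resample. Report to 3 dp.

Resample values: 3.44, 5.47, 4.91, 2.35, 3.79, 3.79, 3.76, 5.46, 5.30, 5.30.
Mean = (3.44 + 5.47 + 4.91 + 2.35 + 3.79 + 3.79 + 3.76 + 5.46 + 5.30 + 5.30) / 10 = 43.570 / 10 = 4.357

θ* = 4.357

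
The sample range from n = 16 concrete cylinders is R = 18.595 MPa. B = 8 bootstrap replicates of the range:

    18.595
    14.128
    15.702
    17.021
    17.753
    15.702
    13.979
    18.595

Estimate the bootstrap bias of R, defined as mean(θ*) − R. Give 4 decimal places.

mean(θ*) = (18.595 + 14.128 + 15.702 + 17.021 + 17.753 + 15.702 + 13.979 + 18.595) / 8 = 16.43437
bias = 16.43437 − 18.595

bias = −2.1606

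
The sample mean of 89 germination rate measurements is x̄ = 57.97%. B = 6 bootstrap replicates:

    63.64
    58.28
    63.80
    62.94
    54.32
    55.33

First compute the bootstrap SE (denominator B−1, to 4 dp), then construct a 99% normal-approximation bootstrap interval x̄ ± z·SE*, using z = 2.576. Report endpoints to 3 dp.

Mean of replicates = 59.7183; sum of squared deviations = 92.8869; SE* = √(92.8869/5) = 4.3101
Margin = 2.576 × 4.3101 = 11.1028
Interval: 57.97 ± 11.1028

(46.867, 69.073)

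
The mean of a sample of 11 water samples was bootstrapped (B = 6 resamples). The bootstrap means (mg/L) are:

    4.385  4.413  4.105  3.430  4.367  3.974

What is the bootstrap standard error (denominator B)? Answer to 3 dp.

SE* = 0.345

Bootstrap SE is the standard deviation of the 6 replicate means.
Mean of replicates: (4.385 + 4.413 + 4.105 + 3.430 + 4.367 + 3.974) / 6 = 24.6740 / 6 = 4.1123
Sum of squared deviations: (+0.2727)² + (+0.3007)² + (−0.0073)² + (−0.6823)² + (+0.2547)² + (−0.1383)² = 0.7144
Variance = 0.7144 / 6 = 0.1191
SE* = √0.1191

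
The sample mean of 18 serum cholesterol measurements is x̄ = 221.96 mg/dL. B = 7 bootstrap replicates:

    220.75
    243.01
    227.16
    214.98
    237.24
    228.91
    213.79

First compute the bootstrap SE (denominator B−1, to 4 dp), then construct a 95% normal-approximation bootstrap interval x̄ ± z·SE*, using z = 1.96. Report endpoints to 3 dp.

(200.467, 243.453)

Mean of replicates = 226.5486; sum of squared deviations = 721.4719; SE* = √(721.4719/6) = 10.9656
Margin = 1.96 × 10.9656 = 21.4926
Interval: 221.96 ± 21.4926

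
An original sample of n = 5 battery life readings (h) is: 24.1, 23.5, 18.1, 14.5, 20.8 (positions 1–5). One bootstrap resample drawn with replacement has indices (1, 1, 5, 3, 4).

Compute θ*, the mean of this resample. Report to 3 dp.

Resample values: 24.1, 24.1, 20.8, 18.1, 14.5.
Mean = (24.1 + 24.1 + 20.8 + 18.1 + 14.5) / 5 = 101.60 / 5 = 20.320

θ* = 20.320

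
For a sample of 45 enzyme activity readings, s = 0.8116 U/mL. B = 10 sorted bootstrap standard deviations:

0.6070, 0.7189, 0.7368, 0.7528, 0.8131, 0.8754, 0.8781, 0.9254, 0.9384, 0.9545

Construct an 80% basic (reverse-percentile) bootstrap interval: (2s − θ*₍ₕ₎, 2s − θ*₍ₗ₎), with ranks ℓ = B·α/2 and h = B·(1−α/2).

(0.6848, 1.0162)

Percentile endpoints at ranks 1 and 9: θ*₍1₎ = 0.6070, θ*₍9₎ = 0.9384.
Basic interval reflects these around s:
  lower = 2 × 0.8116 − 0.9384 = 0.6848
  upper = 2 × 0.8116 − 0.6070 = 1.0162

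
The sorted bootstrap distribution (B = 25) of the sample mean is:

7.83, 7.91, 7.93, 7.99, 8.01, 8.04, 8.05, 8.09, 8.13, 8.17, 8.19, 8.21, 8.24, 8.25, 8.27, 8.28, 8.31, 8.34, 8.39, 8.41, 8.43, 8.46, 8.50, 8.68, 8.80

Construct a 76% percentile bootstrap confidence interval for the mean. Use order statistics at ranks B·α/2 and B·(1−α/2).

(7.93, 8.46)

α = 0.24; lower rank = 25 × 0.120 = 3; upper rank = 25 × 0.880 = 22.
The 3rd smallest replicate is 7.93; the 22nd is 8.46.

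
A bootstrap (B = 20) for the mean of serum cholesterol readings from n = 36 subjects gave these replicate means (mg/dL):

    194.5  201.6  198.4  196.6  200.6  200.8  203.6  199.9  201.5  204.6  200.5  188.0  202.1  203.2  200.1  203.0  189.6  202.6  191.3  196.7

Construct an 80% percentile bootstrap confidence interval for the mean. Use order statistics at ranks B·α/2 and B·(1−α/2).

(189.6, 203.2)

Sorted replicates: 188.0, 189.6, 191.3, 194.5, 196.6, 196.7, 198.4, 199.9, 200.1, 200.5, 200.6, 200.8, 201.5, 201.6, 202.1, 202.6, 203.0, 203.2, 203.6, 204.6
α = 0.20; lower rank = 20 × 0.100 = 2; upper rank = 20 × 0.900 = 18.
The 2nd smallest replicate is 189.6; the 18th is 203.2.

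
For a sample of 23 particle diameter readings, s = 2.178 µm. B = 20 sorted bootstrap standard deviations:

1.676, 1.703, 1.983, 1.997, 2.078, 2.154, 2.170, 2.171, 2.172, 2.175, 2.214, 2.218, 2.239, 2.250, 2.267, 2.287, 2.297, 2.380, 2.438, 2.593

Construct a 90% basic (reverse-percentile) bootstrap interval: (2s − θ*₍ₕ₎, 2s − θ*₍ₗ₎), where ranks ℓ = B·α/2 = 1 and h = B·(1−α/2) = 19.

(1.918, 2.680)

Percentile endpoints at ranks 1 and 19: θ*₍1₎ = 1.676, θ*₍19₎ = 2.438.
Basic interval reflects these around s:
  lower = 2 × 2.178 − 2.438 = 1.918
  upper = 2 × 2.178 − 1.676 = 2.680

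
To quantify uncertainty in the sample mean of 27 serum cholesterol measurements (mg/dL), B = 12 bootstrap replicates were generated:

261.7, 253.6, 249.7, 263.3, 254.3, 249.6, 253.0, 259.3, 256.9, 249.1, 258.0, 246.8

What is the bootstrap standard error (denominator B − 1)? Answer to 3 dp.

Bootstrap SE is the standard deviation of the 12 replicate means.
Mean of replicates: (261.7 + 253.6 + 249.7 + 263.3 + 254.3 + 249.6 + 253.0 + 259.3 + 256.9 + 249.1 + 258.0 + 246.8) / 12 = 3055.3000 / 12 = 254.6083
Sum of squared deviations: (+7.0917)² + (−1.0083)² + (−4.9083)² + (+8.6917)² + (−0.3083)² + (−5.0083)² + (−1.6083)² + (+4.6917)² + (+2.2917)² + (−5.5083)² + (+3.3917)² + (−7.8083)² = 308.7892
Variance = 308.7892 / 11 = 28.0717
SE* = √28.0717

SE* = 5.298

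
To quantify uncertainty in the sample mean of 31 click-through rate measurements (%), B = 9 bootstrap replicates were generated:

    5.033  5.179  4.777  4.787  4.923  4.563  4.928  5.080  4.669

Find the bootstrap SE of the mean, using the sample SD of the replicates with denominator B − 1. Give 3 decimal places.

SE* = 0.200

Bootstrap SE is the standard deviation of the 9 replicate means.
Mean of replicates: (5.033 + 5.179 + 4.777 + 4.787 + 4.923 + 4.563 + 4.928 + 5.080 + 4.669) / 9 = 43.9390 / 9 = 4.8821
Sum of squared deviations: (+0.1509)² + (+0.2969)² + (−0.1051)² + (−0.0951)² + (+0.0409)² + (−0.3191)² + (+0.0459)² + (+0.1979)² + (−0.2131)² = 0.3212
Variance = 0.3212 / 8 = 0.0401
SE* = √0.0401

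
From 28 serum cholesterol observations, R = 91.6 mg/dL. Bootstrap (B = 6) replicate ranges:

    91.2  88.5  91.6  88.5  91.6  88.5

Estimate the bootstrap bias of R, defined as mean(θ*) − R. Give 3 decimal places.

mean(θ*) = (91.2 + 88.5 + 91.6 + 88.5 + 91.6 + 88.5) / 6 = 89.9833
bias = 89.9833 − 91.6

bias = −1.617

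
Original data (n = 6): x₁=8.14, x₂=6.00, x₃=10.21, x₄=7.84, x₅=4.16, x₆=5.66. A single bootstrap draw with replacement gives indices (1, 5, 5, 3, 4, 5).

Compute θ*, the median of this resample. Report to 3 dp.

Resample values: 8.14, 4.16, 4.16, 10.21, 7.84, 4.16.
Sorted: 4.16, 4.16, 4.16, 7.84, 8.14, 10.21
Median = average of the two middle values = 6.000

θ* = 6.000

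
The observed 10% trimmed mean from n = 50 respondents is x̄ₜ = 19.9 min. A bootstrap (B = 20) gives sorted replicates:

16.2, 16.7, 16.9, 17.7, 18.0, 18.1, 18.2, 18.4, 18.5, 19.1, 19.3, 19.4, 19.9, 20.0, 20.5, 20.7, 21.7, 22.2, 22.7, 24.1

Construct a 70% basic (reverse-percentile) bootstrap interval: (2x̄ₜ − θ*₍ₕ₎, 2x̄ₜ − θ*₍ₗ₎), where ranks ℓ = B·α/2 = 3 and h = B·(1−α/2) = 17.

Percentile endpoints at ranks 3 and 17: θ*₍3₎ = 16.9, θ*₍17₎ = 21.7.
Basic interval reflects these around x̄ₜ:
  lower = 2 × 19.9 − 21.7 = 18.1
  upper = 2 × 19.9 − 16.9 = 22.9

(18.1, 22.9)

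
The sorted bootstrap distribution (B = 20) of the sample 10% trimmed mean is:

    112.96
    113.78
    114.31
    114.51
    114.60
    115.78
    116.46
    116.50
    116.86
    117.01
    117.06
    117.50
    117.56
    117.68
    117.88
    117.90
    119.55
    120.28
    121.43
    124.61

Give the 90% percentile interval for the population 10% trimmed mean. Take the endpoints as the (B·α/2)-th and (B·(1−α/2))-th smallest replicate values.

(112.96, 121.43)

α = 0.10; lower rank = 20 × 0.050 = 1; upper rank = 20 × 0.950 = 19.
The 1st smallest replicate is 112.96; the 19th is 121.43.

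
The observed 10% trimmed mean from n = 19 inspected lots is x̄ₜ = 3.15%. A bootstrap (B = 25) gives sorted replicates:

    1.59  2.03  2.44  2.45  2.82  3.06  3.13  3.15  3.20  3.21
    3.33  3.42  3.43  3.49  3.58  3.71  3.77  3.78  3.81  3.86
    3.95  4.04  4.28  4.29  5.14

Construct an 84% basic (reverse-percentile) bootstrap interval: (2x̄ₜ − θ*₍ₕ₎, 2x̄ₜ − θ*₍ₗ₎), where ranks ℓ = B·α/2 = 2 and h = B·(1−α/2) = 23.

(2.02, 4.27)

Percentile endpoints at ranks 2 and 23: θ*₍2₎ = 2.03, θ*₍23₎ = 4.28.
Basic interval reflects these around x̄ₜ:
  lower = 2 × 3.15 − 4.28 = 2.02
  upper = 2 × 3.15 − 2.03 = 4.27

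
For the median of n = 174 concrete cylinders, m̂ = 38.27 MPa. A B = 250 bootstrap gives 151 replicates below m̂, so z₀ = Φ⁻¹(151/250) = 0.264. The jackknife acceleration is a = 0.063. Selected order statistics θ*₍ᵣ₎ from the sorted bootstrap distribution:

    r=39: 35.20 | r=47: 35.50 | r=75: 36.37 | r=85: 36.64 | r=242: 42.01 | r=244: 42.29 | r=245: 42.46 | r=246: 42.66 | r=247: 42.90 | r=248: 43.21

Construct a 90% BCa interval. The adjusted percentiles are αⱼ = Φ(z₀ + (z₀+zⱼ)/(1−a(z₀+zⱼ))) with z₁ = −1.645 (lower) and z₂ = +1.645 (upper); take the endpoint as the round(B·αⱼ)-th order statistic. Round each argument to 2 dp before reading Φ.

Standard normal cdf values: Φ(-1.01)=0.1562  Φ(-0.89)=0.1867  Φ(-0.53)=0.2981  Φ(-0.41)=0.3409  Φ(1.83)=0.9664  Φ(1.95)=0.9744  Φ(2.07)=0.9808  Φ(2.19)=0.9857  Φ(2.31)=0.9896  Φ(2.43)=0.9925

(35.20, 43.21)

Lower: z₀ + z₁ = 0.264 + (-1.645) = -1.381; 1 − a(z₀+z₁) = 1 − (0.063)(-1.381) = 1.0870; argument = 0.264 + (-1.381)/1.0870 = -1.0065 → -1.01.
α₁ = Φ(-1.01) = 0.1562; rank = round(250 × 0.1562) = 39; θ*₍39₎ = 35.20.
Upper: z₀ + z₂ = 1.909; 1 − a(z₀+z₂) = 0.8797; argument = 2.4340 → 2.43; α₂ = 0.9925; rank = 248; θ*₍248₎ = 43.21.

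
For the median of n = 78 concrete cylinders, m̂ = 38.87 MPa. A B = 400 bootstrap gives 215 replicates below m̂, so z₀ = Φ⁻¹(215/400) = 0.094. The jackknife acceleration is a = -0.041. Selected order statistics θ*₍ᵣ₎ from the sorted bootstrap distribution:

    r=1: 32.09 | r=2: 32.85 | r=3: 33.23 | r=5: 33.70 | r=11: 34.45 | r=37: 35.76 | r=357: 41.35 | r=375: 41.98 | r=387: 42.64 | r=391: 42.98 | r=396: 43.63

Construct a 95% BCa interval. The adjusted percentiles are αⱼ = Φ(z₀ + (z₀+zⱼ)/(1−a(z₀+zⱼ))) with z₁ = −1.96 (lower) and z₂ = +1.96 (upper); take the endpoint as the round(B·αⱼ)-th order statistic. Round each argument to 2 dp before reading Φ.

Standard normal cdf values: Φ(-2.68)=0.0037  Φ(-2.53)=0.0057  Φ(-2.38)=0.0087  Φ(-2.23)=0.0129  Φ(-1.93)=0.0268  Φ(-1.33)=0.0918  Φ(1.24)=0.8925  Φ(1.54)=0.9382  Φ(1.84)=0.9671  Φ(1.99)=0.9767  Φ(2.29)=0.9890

Lower: z₀ + z₁ = 0.094 + (-1.960) = -1.866; 1 − a(z₀+z₁) = 1 − (-0.041)(-1.866) = 0.9235; argument = 0.094 + (-1.866)/0.9235 = -1.9266 → -1.93.
α₁ = Φ(-1.93) = 0.0268; rank = round(400 × 0.0268) = 11; θ*₍11₎ = 34.45.
Upper: z₀ + z₂ = 2.054; 1 − a(z₀+z₂) = 1.0842; argument = 1.9885 → 1.99; α₂ = 0.9767; rank = 391; θ*₍391₎ = 42.98.

(34.45, 42.98)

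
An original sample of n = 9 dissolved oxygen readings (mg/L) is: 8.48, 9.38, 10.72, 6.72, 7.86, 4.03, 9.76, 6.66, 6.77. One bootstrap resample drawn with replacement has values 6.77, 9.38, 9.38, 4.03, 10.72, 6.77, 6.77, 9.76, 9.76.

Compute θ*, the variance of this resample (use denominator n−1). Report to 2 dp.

Mean = 8.1489; sum of squared deviations = 37.5025
s² = 37.5025 / 8 = 4.6878

θ* = 4.69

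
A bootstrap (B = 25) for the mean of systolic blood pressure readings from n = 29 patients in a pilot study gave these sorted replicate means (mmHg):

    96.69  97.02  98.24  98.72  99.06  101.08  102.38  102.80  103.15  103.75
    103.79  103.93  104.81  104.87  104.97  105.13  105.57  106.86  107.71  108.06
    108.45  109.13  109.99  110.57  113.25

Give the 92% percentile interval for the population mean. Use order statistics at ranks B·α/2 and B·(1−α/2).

α = 0.08; lower rank = 25 × 0.040 = 1; upper rank = 25 × 0.960 = 24.
The 1st smallest replicate is 96.69; the 24th is 110.57.

(96.69, 110.57)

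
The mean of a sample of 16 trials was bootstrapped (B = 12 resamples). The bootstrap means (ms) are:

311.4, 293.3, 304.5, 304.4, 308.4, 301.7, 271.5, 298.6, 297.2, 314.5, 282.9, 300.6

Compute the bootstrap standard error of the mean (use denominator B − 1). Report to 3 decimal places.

Bootstrap SE is the standard deviation of the 12 replicate means.
Mean of replicates: (311.4 + 293.3 + 304.5 + 304.4 + 308.4 + 301.7 + 271.5 + 298.6 + 297.2 + 314.5 + 282.9 + 300.6) / 12 = 3589.0000 / 12 = 299.0833
Sum of squared deviations: (+12.3167)² + (−5.7833)² + (+5.4167)² + (+5.3167)² + (+9.3167)² + (+2.6167)² + (−27.5833)² + (−0.4833)² + (−1.8833)² + (+15.4167)² + (−16.1833)² + (+1.5167)² = 1602.8967
Variance = 1602.8967 / 11 = 145.7179
SE* = √145.7179

SE* = 12.071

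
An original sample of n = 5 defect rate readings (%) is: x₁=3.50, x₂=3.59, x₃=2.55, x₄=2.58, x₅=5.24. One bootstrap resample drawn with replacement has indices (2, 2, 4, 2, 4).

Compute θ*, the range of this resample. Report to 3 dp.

Resample values: 3.59, 3.59, 2.58, 3.59, 2.58.
Range = 3.59 − 2.58 = 1.010

θ* = 1.010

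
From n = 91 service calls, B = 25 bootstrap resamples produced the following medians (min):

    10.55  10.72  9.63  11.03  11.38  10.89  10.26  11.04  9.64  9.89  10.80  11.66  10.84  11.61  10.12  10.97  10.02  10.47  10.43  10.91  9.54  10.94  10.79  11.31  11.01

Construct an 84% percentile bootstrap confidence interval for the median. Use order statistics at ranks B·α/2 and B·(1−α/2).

(9.63, 11.38)

Sorted replicates: 9.54, 9.63, 9.64, 9.89, 10.02, 10.12, 10.26, 10.43, 10.47, 10.55, 10.72, 10.79, 10.80, 10.84, 10.89, 10.91, 10.94, 10.97, 11.01, 11.03, 11.04, 11.31, 11.38, 11.61, 11.66
α = 0.16; lower rank = 25 × 0.080 = 2; upper rank = 25 × 0.920 = 23.
The 2nd smallest replicate is 9.63; the 23rd is 11.38.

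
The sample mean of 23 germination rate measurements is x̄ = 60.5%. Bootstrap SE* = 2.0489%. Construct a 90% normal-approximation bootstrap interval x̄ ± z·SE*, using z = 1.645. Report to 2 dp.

Margin = 1.645 × 2.0489 = 3.370
Interval: 60.5 ± 3.370

(57.13, 63.87)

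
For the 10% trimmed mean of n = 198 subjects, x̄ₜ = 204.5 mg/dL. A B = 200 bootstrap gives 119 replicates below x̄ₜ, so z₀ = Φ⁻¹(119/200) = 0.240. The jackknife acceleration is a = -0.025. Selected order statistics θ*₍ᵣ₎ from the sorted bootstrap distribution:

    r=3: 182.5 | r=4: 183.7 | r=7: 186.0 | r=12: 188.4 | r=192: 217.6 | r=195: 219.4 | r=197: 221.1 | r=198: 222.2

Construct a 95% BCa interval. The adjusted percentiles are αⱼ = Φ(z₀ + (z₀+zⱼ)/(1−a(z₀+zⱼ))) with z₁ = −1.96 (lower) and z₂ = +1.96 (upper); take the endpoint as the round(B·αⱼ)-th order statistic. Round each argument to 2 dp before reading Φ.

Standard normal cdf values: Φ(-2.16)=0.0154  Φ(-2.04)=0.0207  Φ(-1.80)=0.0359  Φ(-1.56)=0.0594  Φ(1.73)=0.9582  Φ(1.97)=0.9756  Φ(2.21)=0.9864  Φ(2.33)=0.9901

Lower: z₀ + z₁ = 0.240 + (-1.960) = -1.720; 1 − a(z₀+z₁) = 1 − (-0.025)(-1.720) = 0.9570; argument = 0.240 + (-1.720)/0.9570 = -1.5573 → -1.56.
α₁ = Φ(-1.56) = 0.0594; rank = round(200 × 0.0594) = 12; θ*₍12₎ = 188.4.
Upper: z₀ + z₂ = 2.200; 1 − a(z₀+z₂) = 1.0550; argument = 2.3253 → 2.33; α₂ = 0.9901; rank = 198; θ*₍198₎ = 222.2.

(188.4, 222.2)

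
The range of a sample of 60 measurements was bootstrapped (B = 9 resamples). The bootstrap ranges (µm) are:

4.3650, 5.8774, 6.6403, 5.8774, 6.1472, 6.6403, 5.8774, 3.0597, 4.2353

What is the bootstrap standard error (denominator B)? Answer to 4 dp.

Bootstrap SE is the standard deviation of the 9 replicate ranges.
Mean of replicates: (4.3650 + 5.8774 + 6.6403 + 5.8774 + 6.1472 + 6.6403 + 5.8774 + 3.0597 + 4.2353) / 9 = 48.72000 / 9 = 5.41333
Sum of squared deviations: (−1.04833)² + (+0.46407)² + (+1.22697)² + (+0.46407)² + (+0.73387)² + (+1.22697)² + (+0.46407)² + (−2.35363)² + (−1.17803)² = 12.22188
Variance = 12.22188 / 9 = 1.35799
SE* = √1.35799

SE* = 1.1653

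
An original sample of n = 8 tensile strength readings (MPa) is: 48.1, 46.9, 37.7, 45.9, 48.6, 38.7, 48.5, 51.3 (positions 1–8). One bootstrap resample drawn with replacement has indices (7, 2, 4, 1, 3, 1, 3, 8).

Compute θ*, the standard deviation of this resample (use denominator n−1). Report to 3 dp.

θ* = 5.070

Resample values: 48.5, 46.9, 45.9, 48.1, 37.7, 48.1, 37.7, 51.3.
Mean = 45.5250; sum of squared deviations = 179.9550
s² = 179.9550 / 7 = 25.7079
s = √25.7079 = 5.070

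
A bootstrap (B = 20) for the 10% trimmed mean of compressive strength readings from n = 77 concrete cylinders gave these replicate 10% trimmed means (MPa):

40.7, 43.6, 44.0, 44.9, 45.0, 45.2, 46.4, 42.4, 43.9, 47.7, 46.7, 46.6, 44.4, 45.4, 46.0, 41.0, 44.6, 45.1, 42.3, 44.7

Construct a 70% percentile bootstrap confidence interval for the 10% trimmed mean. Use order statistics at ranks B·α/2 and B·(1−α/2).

Sorted replicates: 40.7, 41.0, 42.3, 42.4, 43.6, 43.9, 44.0, 44.4, 44.6, 44.7, 44.9, 45.0, 45.1, 45.2, 45.4, 46.0, 46.4, 46.6, 46.7, 47.7
α = 0.30; lower rank = 20 × 0.150 = 3; upper rank = 20 × 0.850 = 17.
The 3rd smallest replicate is 42.3; the 17th is 46.4.

(42.3, 46.4)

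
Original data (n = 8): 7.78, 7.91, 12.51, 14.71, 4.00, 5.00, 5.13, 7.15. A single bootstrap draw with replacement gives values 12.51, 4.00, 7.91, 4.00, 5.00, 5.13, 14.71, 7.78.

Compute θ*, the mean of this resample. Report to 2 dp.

θ* = 7.63

Mean = (12.51 + 4.00 + 7.91 + 4.00 + 5.00 + 5.13 + 14.71 + 7.78) / 8 = 61.040 / 8 = 7.63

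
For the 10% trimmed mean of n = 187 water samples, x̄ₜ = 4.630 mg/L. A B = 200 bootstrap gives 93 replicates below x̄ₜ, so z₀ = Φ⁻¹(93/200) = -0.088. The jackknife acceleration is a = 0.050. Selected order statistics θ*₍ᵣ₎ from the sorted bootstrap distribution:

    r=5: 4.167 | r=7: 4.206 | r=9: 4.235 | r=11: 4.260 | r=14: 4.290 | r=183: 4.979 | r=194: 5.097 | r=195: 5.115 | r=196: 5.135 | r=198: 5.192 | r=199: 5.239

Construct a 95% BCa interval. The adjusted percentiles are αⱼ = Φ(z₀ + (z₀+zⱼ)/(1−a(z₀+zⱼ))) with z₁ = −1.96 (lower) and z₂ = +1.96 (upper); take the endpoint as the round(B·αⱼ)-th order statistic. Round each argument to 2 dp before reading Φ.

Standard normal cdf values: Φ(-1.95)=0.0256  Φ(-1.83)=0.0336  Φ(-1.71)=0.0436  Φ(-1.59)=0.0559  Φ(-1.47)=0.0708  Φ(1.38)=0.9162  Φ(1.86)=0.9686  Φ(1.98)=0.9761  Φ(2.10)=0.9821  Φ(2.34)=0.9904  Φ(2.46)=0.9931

Lower: z₀ + z₁ = -0.088 + (-1.960) = -2.048; 1 − a(z₀+z₁) = 1 − (0.050)(-2.048) = 1.1024; argument = -0.088 + (-2.048)/1.1024 = -1.9458 → -1.95.
α₁ = Φ(-1.95) = 0.0256; rank = round(200 × 0.0256) = 5; θ*₍5₎ = 4.167.
Upper: z₀ + z₂ = 1.872; 1 − a(z₀+z₂) = 0.9064; argument = 1.9773 → 1.98; α₂ = 0.9761; rank = 195; θ*₍195₎ = 5.115.

(4.167, 5.115)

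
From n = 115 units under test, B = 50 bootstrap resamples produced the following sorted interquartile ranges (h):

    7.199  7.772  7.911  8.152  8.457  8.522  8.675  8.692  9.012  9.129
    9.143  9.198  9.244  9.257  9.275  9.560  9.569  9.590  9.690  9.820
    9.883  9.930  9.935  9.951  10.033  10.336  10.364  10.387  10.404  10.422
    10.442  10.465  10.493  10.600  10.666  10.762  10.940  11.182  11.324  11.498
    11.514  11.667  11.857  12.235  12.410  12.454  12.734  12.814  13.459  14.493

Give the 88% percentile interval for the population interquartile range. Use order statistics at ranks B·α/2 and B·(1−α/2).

(7.911, 12.734)

α = 0.12; lower rank = 50 × 0.060 = 3; upper rank = 50 × 0.940 = 47.
The 3rd smallest replicate is 7.911; the 47th is 12.734.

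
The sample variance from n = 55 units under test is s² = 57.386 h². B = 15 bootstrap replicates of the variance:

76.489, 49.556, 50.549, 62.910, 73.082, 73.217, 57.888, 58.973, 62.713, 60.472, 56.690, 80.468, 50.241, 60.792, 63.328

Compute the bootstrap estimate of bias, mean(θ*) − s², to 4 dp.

bias = +5.1052

mean(θ*) = (76.489 + 49.556 + 50.549 + 62.910 + 73.082 + 73.217 + 57.888 + 58.973 + 62.713 + 60.472 + 56.690 + 80.468 + 50.241 + 60.792 + 63.328) / 15 = 62.49120
bias = 62.49120 − 57.386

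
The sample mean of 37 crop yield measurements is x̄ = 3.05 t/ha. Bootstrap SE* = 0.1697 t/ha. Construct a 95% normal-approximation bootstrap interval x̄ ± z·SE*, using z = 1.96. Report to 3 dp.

Margin = 1.96 × 0.1697 = 0.3326
Interval: 3.05 ± 0.3326

(2.717, 3.383)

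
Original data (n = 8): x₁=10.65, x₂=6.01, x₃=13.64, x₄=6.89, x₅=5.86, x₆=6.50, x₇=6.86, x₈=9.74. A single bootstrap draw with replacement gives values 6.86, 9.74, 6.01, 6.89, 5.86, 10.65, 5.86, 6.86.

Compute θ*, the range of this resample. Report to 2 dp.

Range = 10.65 − 5.86 = 4.79

θ* = 4.79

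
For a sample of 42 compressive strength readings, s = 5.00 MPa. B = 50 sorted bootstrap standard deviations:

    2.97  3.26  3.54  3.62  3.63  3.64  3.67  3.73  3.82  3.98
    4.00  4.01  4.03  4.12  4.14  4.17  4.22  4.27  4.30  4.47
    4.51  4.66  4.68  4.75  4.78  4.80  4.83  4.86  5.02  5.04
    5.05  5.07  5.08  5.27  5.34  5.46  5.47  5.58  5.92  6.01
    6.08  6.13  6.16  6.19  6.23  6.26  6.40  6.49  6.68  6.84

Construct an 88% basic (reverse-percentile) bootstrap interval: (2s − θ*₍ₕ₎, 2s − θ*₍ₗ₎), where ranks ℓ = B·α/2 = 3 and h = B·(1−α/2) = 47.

Percentile endpoints at ranks 3 and 47: θ*₍3₎ = 3.54, θ*₍47₎ = 6.40.
Basic interval reflects these around s:
  lower = 2 × 5.00 − 6.40 = 3.60
  upper = 2 × 5.00 − 3.54 = 6.46

(3.60, 6.46)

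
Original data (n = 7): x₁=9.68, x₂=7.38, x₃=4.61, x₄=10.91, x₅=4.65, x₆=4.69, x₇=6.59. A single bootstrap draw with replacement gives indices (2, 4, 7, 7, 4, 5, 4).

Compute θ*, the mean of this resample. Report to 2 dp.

θ* = 8.28

Resample values: 7.38, 10.91, 6.59, 6.59, 10.91, 4.65, 10.91.
Mean = (7.38 + 10.91 + 6.59 + 6.59 + 10.91 + 4.65 + 10.91) / 7 = 57.940 / 7 = 8.28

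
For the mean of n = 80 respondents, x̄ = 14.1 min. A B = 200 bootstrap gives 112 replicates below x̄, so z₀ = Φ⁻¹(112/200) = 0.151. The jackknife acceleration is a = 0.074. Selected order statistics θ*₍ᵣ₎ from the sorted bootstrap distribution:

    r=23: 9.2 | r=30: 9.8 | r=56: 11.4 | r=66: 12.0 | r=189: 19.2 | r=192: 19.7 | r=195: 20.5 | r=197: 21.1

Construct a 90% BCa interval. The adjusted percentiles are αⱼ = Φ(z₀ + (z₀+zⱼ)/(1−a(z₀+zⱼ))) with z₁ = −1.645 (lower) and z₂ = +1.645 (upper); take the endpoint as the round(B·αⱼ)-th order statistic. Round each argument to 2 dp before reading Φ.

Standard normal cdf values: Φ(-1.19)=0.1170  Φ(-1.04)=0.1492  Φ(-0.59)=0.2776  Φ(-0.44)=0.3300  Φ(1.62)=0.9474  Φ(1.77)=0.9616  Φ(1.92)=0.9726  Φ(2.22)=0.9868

Lower: z₀ + z₁ = 0.151 + (-1.645) = -1.494; 1 − a(z₀+z₁) = 1 − (0.074)(-1.494) = 1.1106; argument = 0.151 + (-1.494)/1.1106 = -1.1943 → -1.19.
α₁ = Φ(-1.19) = 0.1170; rank = round(200 × 0.1170) = 23; θ*₍23₎ = 9.2.
Upper: z₀ + z₂ = 1.796; 1 − a(z₀+z₂) = 0.8671; argument = 2.2223 → 2.22; α₂ = 0.9868; rank = 197; θ*₍197₎ = 21.1.

(9.2, 21.1)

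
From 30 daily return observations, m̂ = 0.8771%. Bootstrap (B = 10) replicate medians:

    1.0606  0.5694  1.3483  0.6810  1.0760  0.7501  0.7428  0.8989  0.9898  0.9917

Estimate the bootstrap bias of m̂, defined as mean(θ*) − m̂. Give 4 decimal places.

mean(θ*) = (1.0606 + 0.5694 + 1.3483 + 0.6810 + 1.0760 + 0.7501 + 0.7428 + 0.8989 + 0.9898 + 0.9917) / 10 = 0.91086
bias = 0.91086 − 0.8771

bias = +0.0338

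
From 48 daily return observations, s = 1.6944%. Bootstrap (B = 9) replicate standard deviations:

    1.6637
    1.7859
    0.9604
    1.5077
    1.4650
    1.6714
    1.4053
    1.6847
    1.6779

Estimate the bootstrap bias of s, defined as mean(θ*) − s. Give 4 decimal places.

bias = −0.1586

mean(θ*) = (1.6637 + 1.7859 + 0.9604 + 1.5077 + 1.4650 + 1.6714 + 1.4053 + 1.6847 + 1.6779) / 9 = 1.53578
bias = 1.53578 − 1.6944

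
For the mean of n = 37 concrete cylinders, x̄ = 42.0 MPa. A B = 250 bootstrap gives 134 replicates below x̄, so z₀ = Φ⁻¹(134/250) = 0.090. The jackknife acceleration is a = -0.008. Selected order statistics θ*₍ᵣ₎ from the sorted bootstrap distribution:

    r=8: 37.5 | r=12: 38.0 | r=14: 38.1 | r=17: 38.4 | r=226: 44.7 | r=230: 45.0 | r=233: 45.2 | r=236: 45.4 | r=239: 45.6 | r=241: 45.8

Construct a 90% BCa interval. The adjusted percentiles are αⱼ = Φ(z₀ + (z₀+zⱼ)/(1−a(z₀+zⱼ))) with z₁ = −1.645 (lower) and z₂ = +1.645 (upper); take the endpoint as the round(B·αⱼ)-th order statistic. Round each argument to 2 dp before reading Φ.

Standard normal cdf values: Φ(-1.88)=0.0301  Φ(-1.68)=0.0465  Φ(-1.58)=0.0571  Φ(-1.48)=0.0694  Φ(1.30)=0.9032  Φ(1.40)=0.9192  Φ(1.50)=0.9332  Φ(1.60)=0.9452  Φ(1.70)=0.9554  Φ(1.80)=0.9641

Lower: z₀ + z₁ = 0.090 + (-1.645) = -1.555; 1 − a(z₀+z₁) = 1 − (-0.008)(-1.555) = 0.9876; argument = 0.090 + (-1.555)/0.9876 = -1.4846 → -1.48.
α₁ = Φ(-1.48) = 0.0694; rank = round(250 × 0.0694) = 17; θ*₍17₎ = 38.4.
Upper: z₀ + z₂ = 1.735; 1 − a(z₀+z₂) = 1.0139; argument = 1.8012 → 1.80; α₂ = 0.9641; rank = 241; θ*₍241₎ = 45.8.

(38.4, 45.8)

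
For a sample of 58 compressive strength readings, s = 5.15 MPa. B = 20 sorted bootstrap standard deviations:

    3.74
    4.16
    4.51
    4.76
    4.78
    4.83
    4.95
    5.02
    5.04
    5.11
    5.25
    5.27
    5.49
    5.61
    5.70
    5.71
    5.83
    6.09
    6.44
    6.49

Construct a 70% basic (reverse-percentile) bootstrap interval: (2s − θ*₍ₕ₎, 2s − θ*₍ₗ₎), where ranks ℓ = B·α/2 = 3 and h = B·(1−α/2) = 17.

(4.47, 5.79)

Percentile endpoints at ranks 3 and 17: θ*₍3₎ = 4.51, θ*₍17₎ = 5.83.
Basic interval reflects these around s:
  lower = 2 × 5.15 − 5.83 = 4.47
  upper = 2 × 5.15 − 4.51 = 5.79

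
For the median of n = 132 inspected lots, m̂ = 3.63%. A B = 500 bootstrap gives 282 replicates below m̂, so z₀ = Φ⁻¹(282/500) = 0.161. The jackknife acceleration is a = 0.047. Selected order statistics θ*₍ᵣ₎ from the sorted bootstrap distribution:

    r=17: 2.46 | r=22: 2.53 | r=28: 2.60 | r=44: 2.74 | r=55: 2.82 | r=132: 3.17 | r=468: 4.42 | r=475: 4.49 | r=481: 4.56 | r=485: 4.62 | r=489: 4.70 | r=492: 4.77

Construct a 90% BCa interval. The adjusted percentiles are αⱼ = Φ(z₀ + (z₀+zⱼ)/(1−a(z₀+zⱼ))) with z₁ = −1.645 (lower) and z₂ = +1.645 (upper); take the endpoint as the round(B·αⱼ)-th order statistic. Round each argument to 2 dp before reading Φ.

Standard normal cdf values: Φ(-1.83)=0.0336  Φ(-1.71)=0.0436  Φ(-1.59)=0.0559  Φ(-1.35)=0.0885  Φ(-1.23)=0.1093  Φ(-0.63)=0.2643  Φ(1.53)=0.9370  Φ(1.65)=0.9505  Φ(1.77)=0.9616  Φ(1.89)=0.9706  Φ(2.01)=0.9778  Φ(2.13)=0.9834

Lower: z₀ + z₁ = 0.161 + (-1.645) = -1.484; 1 − a(z₀+z₁) = 1 − (0.047)(-1.484) = 1.0697; argument = 0.161 + (-1.484)/1.0697 = -1.2262 → -1.23.
α₁ = Φ(-1.23) = 0.1093; rank = round(500 × 0.1093) = 55; θ*₍55₎ = 2.82.
Upper: z₀ + z₂ = 1.806; 1 − a(z₀+z₂) = 0.9151; argument = 2.1345 → 2.13; α₂ = 0.9834; rank = 492; θ*₍492₎ = 4.77.

(2.82, 4.77)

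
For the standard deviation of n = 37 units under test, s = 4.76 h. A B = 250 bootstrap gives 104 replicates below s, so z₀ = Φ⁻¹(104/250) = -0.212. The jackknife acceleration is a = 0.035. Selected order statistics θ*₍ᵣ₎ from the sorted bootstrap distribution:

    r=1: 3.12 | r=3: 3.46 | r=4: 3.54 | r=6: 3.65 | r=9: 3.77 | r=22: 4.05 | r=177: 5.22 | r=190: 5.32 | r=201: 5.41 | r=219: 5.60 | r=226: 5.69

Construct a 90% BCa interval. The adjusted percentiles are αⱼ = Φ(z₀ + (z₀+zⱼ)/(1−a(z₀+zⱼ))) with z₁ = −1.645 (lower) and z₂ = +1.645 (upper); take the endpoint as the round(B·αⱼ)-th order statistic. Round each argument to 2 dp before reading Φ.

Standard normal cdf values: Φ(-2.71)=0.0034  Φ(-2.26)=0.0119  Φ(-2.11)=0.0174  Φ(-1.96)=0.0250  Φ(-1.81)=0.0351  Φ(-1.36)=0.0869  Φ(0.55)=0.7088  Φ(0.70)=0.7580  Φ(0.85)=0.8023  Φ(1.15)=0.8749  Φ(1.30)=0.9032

Lower: z₀ + z₁ = -0.212 + (-1.645) = -1.857; 1 − a(z₀+z₁) = 1 − (0.035)(-1.857) = 1.0650; argument = -0.212 + (-1.857)/1.0650 = -1.9557 → -1.96.
α₁ = Φ(-1.96) = 0.0250; rank = round(250 × 0.0250) = 6; θ*₍6₎ = 3.65.
Upper: z₀ + z₂ = 1.433; 1 − a(z₀+z₂) = 0.9498; argument = 1.2967 → 1.30; α₂ = 0.9032; rank = 226; θ*₍226₎ = 5.69.

(3.65, 5.69)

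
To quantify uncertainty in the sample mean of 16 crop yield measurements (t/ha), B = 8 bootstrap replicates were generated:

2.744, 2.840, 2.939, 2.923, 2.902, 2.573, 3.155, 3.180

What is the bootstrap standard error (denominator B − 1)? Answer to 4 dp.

SE* = 0.2000

Bootstrap SE is the standard deviation of the 8 replicate means.
Mean of replicates: (2.744 + 2.840 + 2.939 + 2.923 + 2.902 + 2.573 + 3.155 + 3.180) / 8 = 23.25600 / 8 = 2.90700
Sum of squared deviations: (−0.16300)² + (−0.06700)² + (+0.03200)² + (+0.01600)² + (−0.00500)² + (−0.33400)² + (+0.24800)² + (+0.27300)² = 0.27995
Variance = 0.27995 / 7 = 0.03999
SE* = √0.03999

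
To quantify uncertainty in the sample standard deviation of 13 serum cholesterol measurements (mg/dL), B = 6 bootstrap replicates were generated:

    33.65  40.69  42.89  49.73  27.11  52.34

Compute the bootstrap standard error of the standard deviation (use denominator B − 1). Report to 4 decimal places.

Bootstrap SE is the standard deviation of the 6 replicate standard deviations.
Mean of replicates: (33.65 + 40.69 + 42.89 + 49.73 + 27.11 + 52.34) / 6 = 246.41000 / 6 = 41.06833
Sum of squared deviations: (−7.41833)² + (−0.37833)² + (+1.82167)² + (+8.66167)² + (−13.95833)² + (+11.27167)² = 455.40328
Variance = 455.40328 / 5 = 91.08066
SE* = √91.08066

SE* = 9.5436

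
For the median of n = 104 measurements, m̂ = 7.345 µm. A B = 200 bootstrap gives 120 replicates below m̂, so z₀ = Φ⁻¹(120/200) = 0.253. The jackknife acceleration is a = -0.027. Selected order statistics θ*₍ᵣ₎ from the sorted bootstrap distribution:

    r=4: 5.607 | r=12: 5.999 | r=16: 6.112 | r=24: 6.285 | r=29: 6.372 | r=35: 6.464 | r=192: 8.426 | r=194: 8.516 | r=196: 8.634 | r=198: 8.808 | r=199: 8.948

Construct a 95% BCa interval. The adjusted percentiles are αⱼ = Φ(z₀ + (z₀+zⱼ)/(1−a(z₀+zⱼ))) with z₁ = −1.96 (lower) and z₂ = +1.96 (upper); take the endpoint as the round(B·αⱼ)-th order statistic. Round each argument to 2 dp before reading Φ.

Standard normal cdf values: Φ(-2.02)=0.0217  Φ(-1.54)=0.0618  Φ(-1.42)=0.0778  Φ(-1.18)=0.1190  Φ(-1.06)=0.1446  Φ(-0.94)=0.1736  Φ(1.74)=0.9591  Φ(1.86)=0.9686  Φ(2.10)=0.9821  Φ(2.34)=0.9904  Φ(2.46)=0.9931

Lower: z₀ + z₁ = 0.253 + (-1.960) = -1.707; 1 − a(z₀+z₁) = 1 − (-0.027)(-1.707) = 0.9539; argument = 0.253 + (-1.707)/0.9539 = -1.5365 → -1.54.
α₁ = Φ(-1.54) = 0.0618; rank = round(200 × 0.0618) = 12; θ*₍12₎ = 5.999.
Upper: z₀ + z₂ = 2.213; 1 − a(z₀+z₂) = 1.0598; argument = 2.3412 → 2.34; α₂ = 0.9904; rank = 198; θ*₍198₎ = 8.808.

(5.999, 8.808)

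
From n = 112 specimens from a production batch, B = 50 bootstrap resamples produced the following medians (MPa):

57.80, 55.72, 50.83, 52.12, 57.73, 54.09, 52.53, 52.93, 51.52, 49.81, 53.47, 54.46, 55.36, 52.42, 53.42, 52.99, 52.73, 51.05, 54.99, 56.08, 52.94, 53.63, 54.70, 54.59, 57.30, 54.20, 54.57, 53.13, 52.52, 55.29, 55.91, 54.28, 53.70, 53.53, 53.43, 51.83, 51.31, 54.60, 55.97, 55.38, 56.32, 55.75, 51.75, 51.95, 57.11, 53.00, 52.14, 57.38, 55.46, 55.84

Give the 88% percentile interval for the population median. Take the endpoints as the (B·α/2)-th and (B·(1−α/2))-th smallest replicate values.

Sorted replicates: 49.81, 50.83, 51.05, 51.31, 51.52, 51.75, 51.83, 51.95, 52.12, 52.14, 52.42, 52.52, 52.53, 52.73, 52.93, 52.94, 52.99, 53.00, 53.13, 53.42, 53.43, 53.47, 53.53, 53.63, 53.70, 54.09, 54.20, 54.28, 54.46, 54.57, 54.59, 54.60, 54.70, 54.99, 55.29, 55.36, 55.38, 55.46, 55.72, 55.75, 55.84, 55.91, 55.97, 56.08, 56.32, 57.11, 57.30, 57.38, 57.73, 57.80
α = 0.12; lower rank = 50 × 0.060 = 3; upper rank = 50 × 0.940 = 47.
The 3rd smallest replicate is 51.05; the 47th is 57.30.

(51.05, 57.30)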